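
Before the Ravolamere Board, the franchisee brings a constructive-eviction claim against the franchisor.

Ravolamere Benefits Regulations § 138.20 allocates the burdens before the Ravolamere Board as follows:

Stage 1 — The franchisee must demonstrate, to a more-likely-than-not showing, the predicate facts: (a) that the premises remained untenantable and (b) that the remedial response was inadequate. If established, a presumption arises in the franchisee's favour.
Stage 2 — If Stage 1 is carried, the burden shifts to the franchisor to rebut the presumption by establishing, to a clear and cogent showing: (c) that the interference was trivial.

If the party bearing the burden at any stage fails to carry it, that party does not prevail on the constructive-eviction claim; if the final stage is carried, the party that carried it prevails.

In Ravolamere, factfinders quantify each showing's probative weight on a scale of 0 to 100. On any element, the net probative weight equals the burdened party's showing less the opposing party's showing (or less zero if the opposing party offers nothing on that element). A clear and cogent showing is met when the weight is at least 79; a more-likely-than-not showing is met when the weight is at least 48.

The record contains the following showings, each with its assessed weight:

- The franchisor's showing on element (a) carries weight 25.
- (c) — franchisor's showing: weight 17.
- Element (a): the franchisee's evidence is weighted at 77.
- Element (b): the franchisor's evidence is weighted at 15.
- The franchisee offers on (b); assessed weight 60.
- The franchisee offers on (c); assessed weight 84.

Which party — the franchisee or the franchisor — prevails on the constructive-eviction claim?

At Stage 1 the franchisee must meet a more-likely-than-not showing (weight is at least 48): on (a) the weight is 77 less the opposing 25 gives net 52, which does reach 48, so (a) meets the standard; on (b) the weight is 60 less the opposing 15 gives net 45, which does not reach 48, so (b) does not meet the standard.
  The franchisee does not carry Stage 1.
So the franchisor prevails.

franchisor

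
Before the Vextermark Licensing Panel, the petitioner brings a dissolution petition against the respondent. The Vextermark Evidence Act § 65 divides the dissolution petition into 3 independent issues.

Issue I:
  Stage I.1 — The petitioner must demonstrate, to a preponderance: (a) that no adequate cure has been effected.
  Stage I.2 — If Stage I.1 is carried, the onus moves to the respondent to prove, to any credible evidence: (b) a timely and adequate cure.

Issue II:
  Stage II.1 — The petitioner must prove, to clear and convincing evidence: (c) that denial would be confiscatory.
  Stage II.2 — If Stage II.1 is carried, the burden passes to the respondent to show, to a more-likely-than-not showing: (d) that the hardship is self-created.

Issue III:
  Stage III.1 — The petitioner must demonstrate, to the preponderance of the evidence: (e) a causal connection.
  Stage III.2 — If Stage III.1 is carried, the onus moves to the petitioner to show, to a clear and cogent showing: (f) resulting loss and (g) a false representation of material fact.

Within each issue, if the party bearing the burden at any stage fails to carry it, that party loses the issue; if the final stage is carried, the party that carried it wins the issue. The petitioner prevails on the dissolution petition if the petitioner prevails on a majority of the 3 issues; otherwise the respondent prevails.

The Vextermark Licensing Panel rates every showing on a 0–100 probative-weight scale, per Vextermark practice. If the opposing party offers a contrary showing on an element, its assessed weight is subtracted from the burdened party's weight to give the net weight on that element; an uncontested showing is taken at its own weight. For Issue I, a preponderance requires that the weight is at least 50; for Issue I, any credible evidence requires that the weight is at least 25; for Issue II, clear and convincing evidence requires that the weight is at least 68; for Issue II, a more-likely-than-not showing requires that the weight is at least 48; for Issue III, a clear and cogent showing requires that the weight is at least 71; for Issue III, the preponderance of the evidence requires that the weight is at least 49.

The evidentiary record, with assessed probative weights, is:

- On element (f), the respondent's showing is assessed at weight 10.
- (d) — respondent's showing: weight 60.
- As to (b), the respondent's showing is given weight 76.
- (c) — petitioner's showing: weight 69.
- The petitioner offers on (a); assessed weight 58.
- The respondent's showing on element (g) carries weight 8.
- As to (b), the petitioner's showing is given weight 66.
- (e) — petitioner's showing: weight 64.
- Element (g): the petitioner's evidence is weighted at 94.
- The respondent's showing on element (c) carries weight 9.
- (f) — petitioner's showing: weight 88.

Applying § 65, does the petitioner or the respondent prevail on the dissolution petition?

— Issue I —
Stage I.1 — burden on petitioner; standard: a preponderance (weight is at least 50).
    (a): 58 ≥ 50 [met]
  Stage I.1 carried; the burden shifts to the respondent.
Stage I.2 — burden on respondent; standard: any credible evidence (weight is at least 25).
    (b): 76 − 66 = 10 < 25 [not met]
  The respondent does not carry Stage I.2.
So the petitioner prevails on this issue.
— Issue II —
Stage II.1 — burden on petitioner; standard: clear and convincing evidence (weight is at least 68).
    (c): 69 − 9 = 60 < 68 [not met]
  The petitioner does not carry Stage II.1.
So the respondent prevails on this issue.
— Issue III —
Stage III.1 — burden on petitioner; standard: the preponderance of the evidence (weight is at least 49).
    (e): 64 ≥ 49 [met]
  Stage III.1 is satisfied; the petitioner continues to bear the burden.
Stage III.2 — burden on petitioner; standard: a clear and cogent showing (weight is at least 71).
    (f): 88 − 10 = 78 ≥ 71 [met]
    (g): 94 − 8 = 86 ≥ 71 [met]
  The petitioner carries the last stage.
With every stage satisfied, the petitioner prevails on this issue.
Per-issue: Issue I → petitioner; Issue II → respondent; Issue III → petitioner. The petitioner must prevail on a majority of issues; overall, the petitioner prevails.

petitioner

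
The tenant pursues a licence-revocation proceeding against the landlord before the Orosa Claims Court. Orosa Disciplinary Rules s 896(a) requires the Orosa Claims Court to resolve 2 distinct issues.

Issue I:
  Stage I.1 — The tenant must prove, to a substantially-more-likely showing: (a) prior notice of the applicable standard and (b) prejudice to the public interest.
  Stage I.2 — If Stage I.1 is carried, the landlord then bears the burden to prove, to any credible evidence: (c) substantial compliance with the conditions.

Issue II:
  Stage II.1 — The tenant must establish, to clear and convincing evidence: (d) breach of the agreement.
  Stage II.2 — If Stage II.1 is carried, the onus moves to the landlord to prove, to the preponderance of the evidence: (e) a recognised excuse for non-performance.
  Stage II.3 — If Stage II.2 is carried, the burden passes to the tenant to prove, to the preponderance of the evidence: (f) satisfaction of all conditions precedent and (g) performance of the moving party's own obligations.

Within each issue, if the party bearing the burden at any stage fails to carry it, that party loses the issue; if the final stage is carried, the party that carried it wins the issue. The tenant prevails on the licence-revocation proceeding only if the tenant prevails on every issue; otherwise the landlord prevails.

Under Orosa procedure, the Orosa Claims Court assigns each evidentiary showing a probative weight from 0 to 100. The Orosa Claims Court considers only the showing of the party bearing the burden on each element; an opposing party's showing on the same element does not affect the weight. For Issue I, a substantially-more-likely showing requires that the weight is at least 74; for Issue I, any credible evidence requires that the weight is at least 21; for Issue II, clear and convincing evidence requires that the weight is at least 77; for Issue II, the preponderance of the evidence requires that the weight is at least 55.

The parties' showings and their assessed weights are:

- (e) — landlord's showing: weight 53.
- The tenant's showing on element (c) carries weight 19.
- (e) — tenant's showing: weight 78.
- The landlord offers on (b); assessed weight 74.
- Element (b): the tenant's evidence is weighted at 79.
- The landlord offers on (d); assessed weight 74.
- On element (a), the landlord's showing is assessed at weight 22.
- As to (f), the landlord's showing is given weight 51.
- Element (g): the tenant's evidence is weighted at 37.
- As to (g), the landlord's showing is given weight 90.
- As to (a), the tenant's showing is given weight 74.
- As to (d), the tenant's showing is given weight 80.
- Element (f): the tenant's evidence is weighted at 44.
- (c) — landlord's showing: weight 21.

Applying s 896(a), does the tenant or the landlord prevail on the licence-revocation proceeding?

landlord

— Issue I —
At Stage I.1 the tenant must meet a substantially-more-likely showing (weight is at least 74): on (a) the weight is 74 (the landlord's 22 is given no effect), ≥ 74, so (a) meets the standard; on (b) the weight is 79 (the landlord's 74 is given no effect), ≥ 74, so (b) meets the standard.
  Stage I.1 carried; the burden shifts to the landlord.
At Stage I.2 the landlord must meet any credible evidence (weight is at least 21): on (c) the weight is 21 (the tenant's 19 is given no effect), ≥ 21, so (c) meets the standard.
  All elements met at the final stage.
With every stage satisfied, the landlord prevails on this issue.
— Issue II —
Stage II.1 (tenant, clear and convincing evidence, weight is at least 77): (d) 80 (landlord's 74 disregarded) ≥ 77 — meets.
  Stage II.1 is satisfied; the onus moves to the landlord.
Stage II.2 (landlord, the preponderance of the evidence, weight is at least 55): (e) 53 (tenant's 78 disregarded) < 55 — fails.
  The landlord does not carry Stage II.2.
The tenant prevails on this issue.
Per-issue: Issue I → landlord; Issue II → tenant. The tenant must prevail on every issue; overall, the landlord prevails.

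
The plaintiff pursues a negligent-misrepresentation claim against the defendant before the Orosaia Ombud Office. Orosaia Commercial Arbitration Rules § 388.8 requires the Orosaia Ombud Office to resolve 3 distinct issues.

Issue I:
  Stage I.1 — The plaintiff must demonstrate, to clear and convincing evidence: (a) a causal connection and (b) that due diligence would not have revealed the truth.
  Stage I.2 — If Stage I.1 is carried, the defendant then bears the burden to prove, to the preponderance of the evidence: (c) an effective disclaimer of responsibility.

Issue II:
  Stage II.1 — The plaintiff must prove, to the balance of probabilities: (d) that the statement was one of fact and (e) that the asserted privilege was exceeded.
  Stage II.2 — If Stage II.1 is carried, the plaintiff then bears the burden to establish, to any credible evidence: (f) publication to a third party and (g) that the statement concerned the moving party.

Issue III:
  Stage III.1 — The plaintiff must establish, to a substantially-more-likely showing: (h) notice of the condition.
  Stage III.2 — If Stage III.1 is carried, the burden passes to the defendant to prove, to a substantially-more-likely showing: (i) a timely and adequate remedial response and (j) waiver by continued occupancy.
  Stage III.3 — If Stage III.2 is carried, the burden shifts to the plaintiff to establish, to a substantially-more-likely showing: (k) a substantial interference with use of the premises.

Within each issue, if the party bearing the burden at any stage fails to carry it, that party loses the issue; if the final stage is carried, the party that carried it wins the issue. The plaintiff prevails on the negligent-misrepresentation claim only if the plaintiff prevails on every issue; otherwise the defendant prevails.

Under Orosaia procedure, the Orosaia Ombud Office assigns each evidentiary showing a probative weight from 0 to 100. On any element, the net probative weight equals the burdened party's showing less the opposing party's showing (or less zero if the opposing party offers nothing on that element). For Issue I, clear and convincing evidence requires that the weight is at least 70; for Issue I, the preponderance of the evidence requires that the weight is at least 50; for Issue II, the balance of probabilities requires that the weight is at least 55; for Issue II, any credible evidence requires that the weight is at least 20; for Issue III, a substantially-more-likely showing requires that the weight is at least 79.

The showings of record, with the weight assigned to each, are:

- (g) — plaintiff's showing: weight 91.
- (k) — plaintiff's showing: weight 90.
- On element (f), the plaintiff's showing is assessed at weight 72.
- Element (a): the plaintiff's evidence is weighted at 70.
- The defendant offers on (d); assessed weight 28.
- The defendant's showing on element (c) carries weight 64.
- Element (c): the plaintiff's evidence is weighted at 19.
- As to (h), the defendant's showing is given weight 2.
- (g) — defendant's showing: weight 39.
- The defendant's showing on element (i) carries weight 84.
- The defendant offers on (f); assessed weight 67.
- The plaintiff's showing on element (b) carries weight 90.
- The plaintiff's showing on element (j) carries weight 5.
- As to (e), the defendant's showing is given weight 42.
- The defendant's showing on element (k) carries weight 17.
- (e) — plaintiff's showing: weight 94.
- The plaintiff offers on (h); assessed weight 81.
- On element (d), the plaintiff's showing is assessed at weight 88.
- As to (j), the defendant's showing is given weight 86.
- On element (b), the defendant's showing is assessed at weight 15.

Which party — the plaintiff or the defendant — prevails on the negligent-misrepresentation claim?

— Issue I —
Stage I.1 (plaintiff, clear and convincing evidence, weight is at least 70): (a) 70 ≥ 70 — meets; (b) net 90−15=75 ≥ 70 — meets.
  The plaintiff carries Stage I.1; the defendant now bears the burden.
Stage I.2 (defendant, the preponderance of the evidence, weight is at least 50): (c) net 64−19=45 < 50 — fails.
  Stage I.2 not carried; the defendant fails its burden.
The analysis ends at Stage I.2; the plaintiff prevails on this issue.
— Issue II —
Stage II.1 — burden on plaintiff; standard: the balance of probabilities (weight is at least 55).
    (d): 88 − 28 = 60 ≥ 55 [met]
    (e): 94 − 42 = 52 < 55 [not met]
  The plaintiff does not carry Stage II.1.
So the defendant prevails on this issue.
— Issue III —
Stage III.1 — burden on plaintiff; standard: a substantially-more-likely showing (weight is at least 79).
    (h): 81 − 2 = 79 ≥ 79 [met]
  The plaintiff carries Stage III.1; the defendant now bears the burden.
Stage III.2 — burden on defendant; standard: a substantially-more-likely showing (weight is at least 79).
    (i): 84 ≥ 79 [met]
    (j): 86 − 5 = 81 ≥ 79 [met]
  The defendant carries Stage III.2; the plaintiff now bears the burden.
Stage III.3 — burden on plaintiff; standard: a substantially-more-likely showing (weight is at least 79).
    (k): 90 − 17 = 73 < 79 [not met]
  Not every element is met, so the plaintiff fails to carry Stage III.3.
The analysis ends at Stage III.3; the defendant prevails on this issue.
Per-issue: Issue I → plaintiff; Issue II → defendant; Issue III → defendant. The plaintiff must prevail on every issue; overall, the defendant prevails.

defendant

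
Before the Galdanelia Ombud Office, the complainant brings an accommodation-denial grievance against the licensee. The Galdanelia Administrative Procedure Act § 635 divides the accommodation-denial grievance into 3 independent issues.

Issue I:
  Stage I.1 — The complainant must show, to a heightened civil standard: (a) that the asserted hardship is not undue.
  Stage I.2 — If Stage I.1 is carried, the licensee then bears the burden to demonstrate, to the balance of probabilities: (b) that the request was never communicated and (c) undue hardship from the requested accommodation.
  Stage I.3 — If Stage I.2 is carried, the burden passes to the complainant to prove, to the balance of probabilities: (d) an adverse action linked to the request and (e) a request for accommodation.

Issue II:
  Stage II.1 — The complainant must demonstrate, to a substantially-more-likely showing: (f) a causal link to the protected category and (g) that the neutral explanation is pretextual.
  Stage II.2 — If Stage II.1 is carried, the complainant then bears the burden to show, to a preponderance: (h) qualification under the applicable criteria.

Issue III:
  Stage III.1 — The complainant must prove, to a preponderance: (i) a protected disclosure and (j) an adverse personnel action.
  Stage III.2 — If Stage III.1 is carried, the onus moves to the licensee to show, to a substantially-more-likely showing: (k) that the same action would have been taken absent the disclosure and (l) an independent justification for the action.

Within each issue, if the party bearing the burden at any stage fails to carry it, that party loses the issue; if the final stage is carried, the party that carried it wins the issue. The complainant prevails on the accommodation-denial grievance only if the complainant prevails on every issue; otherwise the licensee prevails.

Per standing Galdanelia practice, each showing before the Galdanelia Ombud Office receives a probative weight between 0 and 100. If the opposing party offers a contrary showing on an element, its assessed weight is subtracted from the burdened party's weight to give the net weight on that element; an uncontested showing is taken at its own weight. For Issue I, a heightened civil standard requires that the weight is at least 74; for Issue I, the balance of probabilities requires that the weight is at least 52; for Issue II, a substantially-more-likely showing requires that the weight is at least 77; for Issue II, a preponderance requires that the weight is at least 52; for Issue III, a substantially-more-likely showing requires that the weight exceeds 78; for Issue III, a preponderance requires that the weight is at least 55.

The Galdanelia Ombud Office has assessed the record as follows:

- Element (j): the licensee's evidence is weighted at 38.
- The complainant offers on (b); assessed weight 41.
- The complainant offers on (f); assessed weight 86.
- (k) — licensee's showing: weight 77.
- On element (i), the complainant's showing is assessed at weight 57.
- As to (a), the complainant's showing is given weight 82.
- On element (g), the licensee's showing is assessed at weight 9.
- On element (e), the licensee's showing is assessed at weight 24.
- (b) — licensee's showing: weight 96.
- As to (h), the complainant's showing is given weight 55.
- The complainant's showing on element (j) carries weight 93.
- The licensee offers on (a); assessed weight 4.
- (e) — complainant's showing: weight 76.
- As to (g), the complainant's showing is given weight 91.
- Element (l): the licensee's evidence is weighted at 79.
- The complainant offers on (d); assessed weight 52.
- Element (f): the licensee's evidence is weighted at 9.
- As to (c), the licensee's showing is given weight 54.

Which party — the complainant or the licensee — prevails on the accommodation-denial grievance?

— Issue I —
At Stage I.1 the complainant must meet a heightened civil standard (weight is at least 74): on (a) the weight is 82 less the opposing 4 gives net 78, which does reach 74, so (a) meets the standard.
  Stage I.1 is satisfied; the onus moves to the licensee.
At Stage I.2 the licensee must meet the balance of probabilities (weight is at least 52): on (b) the weight is 96 less the opposing 41 gives net 55, which does reach 52, so (b) meets the standard; on (c) the weight is 54, which does reach 52, so (c) meets the standard.
  All elements met. The burden passes to the complainant.
At Stage I.3 the complainant must meet the balance of probabilities (weight is at least 52): on (d) the weight is 52, which does reach 52, so (d) meets the standard; on (e) the weight is 76 less the opposing 24 gives net 52, ≥ 52, so (e) meets the standard.
  Stage I.3 carried; the final stage is satisfied.
Every stage carried; the complainant prevails on this issue.
— Issue II —
Stage II.1 (complainant, a substantially-more-likely showing, weight is at least 77): (f) net 86−9=77 ≥ 77 — meets; (g) net 91−9=82 ≥ 77 — meets.
  Stage II.1 carried; the burden remains with the complainant.
Stage II.2 (complainant, a preponderance, weight is at least 52): (h) 55 ≥ 52 — meets.
  Stage II.2 carried; the final stage is satisfied.
All stages carried — the complainant prevails on this issue.
— Issue III —
Stage III.1 — burden on complainant; standard: a preponderance (weight is at least 55).
    (i): 57 ≥ 55 [met]
    (j): 93 − 38 = 55 ≥ 55 [met]
  All elements met. The burden passes to the licensee.
Stage III.2 — burden on licensee; standard: a substantially-more-likely showing (weight exceeds 78).
    (k): 77 ≤ 78 [not met]
    (l): 79 > 78 [met]
  Not every element is met, so the licensee fails to carry Stage III.2.
The analysis ends at Stage III.2; the complainant prevails on this issue.
Per-issue: Issue I → complainant; Issue II → complainant; Issue III → complainant. The complainant must prevail on every issue; overall, the complainant prevails.

complainant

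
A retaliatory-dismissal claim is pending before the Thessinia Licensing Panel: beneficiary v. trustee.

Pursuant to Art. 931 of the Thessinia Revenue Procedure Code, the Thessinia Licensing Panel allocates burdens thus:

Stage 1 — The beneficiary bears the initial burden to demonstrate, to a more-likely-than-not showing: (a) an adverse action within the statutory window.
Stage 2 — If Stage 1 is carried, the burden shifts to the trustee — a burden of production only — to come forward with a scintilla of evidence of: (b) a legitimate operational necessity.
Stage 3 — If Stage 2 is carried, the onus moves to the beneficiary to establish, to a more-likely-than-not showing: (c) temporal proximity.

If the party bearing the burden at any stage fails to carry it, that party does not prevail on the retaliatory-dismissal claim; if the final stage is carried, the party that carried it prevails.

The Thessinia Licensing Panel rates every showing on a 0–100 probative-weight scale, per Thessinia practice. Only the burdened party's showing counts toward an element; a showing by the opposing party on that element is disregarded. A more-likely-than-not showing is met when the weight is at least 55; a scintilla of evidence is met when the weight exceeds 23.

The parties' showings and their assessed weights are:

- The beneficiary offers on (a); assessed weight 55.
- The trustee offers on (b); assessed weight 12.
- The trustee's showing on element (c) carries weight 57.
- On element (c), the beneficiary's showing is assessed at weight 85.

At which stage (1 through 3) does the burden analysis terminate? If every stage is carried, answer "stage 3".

At Stage 1 the beneficiary must meet a more-likely-than-not showing (weight is at least 55): on (a) the weight is 55, which does reach 55, so (a) meets the standard.
  The beneficiary carries Stage 1; the trustee now bears the burden.
At Stage 2 the trustee must meet a scintilla of evidence (weight exceeds 23): on (b) the weight is 12, ≤ 23, so (b) does not meet the standard.
  The trustee does not carry Stage 2.
The beneficiary prevails.

stage 2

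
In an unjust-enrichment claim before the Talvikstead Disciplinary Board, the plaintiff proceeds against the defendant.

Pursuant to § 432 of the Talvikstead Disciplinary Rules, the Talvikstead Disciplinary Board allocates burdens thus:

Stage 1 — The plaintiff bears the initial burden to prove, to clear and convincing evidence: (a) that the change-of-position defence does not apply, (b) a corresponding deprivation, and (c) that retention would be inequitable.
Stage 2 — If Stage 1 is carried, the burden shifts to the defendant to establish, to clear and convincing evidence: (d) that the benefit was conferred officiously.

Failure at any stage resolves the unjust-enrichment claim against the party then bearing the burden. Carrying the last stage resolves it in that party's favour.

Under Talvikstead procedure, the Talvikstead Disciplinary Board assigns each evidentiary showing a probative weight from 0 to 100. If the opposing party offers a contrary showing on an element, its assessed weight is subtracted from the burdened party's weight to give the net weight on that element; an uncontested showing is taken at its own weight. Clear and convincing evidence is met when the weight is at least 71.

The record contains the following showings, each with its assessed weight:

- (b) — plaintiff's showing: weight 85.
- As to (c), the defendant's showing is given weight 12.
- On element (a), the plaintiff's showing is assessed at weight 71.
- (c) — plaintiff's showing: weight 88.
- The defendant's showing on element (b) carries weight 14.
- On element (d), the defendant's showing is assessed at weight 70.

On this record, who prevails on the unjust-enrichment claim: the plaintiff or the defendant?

plaintiff

At Stage 1 the plaintiff must meet clear and convincing evidence (weight is at least 71): on (a) the weight is 71, ≥ 71, so (a) meets the standard; on (b) the weight is 85 less the opposing 14 gives net 71, ≥ 71, so (b) meets the standard; on (c) the weight is 88 less the opposing 12 gives net 76, which does reach 71, so (c) meets the standard.
  Stage 1 carried; the burden shifts to the defendant.
At Stage 2 the defendant must meet clear and convincing evidence (weight is at least 71): on (d) the weight is 70, < 71, so (d) does not meet the standard.
  Not every element is met, so the defendant fails to carry Stage 2.
The analysis ends at Stage 2; the plaintiff prevails.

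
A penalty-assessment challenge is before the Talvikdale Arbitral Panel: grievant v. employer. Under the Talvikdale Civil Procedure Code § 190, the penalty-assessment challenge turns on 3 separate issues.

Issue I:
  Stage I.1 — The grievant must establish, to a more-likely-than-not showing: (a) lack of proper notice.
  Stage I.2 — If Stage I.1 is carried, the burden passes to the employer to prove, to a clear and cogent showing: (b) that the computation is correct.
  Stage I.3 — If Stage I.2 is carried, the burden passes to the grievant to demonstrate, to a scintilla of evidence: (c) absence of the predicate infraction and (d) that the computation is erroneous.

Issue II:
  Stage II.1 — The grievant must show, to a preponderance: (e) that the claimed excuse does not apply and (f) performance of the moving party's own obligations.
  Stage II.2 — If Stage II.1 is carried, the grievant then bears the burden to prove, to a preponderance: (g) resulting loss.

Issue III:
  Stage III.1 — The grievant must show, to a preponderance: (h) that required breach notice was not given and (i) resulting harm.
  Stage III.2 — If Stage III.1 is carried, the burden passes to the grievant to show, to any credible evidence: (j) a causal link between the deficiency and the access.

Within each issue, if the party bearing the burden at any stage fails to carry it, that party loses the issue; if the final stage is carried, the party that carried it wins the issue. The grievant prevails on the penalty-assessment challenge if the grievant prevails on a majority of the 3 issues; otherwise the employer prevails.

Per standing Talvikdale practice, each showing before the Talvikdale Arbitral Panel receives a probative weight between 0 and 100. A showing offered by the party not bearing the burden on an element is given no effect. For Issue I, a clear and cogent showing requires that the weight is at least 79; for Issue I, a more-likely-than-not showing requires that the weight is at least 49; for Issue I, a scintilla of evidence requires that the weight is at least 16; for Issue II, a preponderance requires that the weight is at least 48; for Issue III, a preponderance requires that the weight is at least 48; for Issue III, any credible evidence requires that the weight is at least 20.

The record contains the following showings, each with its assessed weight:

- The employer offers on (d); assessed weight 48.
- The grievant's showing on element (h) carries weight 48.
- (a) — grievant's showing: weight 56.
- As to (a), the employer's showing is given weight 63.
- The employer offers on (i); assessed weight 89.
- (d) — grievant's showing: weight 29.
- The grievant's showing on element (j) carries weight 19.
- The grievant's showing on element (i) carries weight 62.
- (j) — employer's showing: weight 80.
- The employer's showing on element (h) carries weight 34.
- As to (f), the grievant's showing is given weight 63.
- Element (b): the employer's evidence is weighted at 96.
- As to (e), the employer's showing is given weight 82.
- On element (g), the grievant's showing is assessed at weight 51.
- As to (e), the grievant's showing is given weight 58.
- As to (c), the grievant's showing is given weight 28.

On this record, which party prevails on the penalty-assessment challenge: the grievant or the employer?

— Issue I —
Stage I.1 (grievant, a more-likely-than-not showing, weight is at least 49): (a) 56 (employer's 63 disregarded) ≥ 49 — meets.
  The grievant carries Stage I.1; the employer now bears the burden.
Stage I.2 (employer, a clear and cogent showing, weight is at least 79): (b) 96 ≥ 79 — meets.
  The employer carries Stage I.2; the grievant now bears the burden.
Stage I.3 (grievant, a scintilla of evidence, weight is at least 16): (c) 28 ≥ 16 — meets; (d) 29 (employer's 48 disregarded) ≥ 16 — meets.
  All elements met at the final stage.
Every stage carried; the grievant prevails on this issue.
— Issue II —
At Stage II.1 the grievant must meet a preponderance (weight is at least 48): on (e) the weight is 58 (the employer's 82 is given no effect), ≥ 48, so (e) meets the standard; on (f) the weight is 63, which does reach 48, so (f) meets the standard.
  Stage II.1 is satisfied; the grievant continues to bear the burden.
At Stage II.2 the grievant must meet a preponderance (weight is at least 48): on (g) the weight is 51, which does reach 48, so (g) meets the standard.
  All elements met at the final stage.
Every stage carried; the grievant prevails on this issue.
— Issue III —
Stage III.1 (grievant, a preponderance, weight is at least 48): (h) 48 (employer's 34 disregarded) ≥ 48 — meets; (i) 62 (employer's 89 disregarded) ≥ 48 — meets.
  Stage III.1 is satisfied; the grievant continues to bear the burden.
Stage III.2 (grievant, any credible evidence, weight is at least 20): (j) 19 (employer's 80 disregarded) < 20 — fails.
  Stage III.2 not carried; the grievant fails its burden.
So the employer prevails on this issue.
Per-issue: Issue I → grievant; Issue II → grievant; Issue III → employer. The grievant must prevail on a majority of issues; overall, the grievant prevails.

grievant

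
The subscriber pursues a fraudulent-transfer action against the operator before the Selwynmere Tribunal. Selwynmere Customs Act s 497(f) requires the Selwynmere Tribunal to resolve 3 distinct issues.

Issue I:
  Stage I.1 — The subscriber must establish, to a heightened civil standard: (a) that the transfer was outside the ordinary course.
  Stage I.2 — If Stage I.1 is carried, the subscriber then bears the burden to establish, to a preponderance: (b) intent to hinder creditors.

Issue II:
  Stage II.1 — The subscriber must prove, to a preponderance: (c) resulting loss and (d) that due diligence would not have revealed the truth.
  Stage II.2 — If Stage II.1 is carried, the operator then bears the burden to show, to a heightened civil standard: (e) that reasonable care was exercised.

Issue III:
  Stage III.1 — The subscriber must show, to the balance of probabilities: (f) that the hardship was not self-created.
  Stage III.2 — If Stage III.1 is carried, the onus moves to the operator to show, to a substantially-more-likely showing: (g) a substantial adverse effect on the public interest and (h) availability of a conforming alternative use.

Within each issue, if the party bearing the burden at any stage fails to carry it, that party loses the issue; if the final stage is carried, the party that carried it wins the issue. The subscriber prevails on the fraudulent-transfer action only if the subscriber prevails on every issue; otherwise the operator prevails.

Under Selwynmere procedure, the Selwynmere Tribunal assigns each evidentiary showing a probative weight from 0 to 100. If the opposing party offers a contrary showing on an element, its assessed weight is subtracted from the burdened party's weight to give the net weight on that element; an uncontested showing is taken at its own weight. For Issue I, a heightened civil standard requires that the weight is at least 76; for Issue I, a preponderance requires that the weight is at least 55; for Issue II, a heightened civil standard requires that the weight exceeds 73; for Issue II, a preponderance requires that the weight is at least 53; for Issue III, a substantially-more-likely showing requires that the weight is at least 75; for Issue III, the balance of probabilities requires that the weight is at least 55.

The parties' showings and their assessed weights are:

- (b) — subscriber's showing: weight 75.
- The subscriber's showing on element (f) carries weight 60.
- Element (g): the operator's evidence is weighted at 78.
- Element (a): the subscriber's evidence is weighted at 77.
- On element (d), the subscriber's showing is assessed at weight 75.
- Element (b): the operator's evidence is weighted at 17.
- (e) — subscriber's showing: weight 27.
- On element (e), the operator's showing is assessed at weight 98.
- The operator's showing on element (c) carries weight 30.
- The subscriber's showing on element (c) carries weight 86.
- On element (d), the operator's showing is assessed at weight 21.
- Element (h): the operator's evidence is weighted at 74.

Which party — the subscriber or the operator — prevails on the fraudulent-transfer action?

subscriber

— Issue I —
Stage I.1 — burden on subscriber; standard: a heightened civil standard (weight is at least 76).
    (a): 77 ≥ 76 [met]
  Stage I.1 carried; the burden remains with the subscriber.
Stage I.2 — burden on subscriber; standard: a preponderance (weight is at least 55).
    (b): 75 − 17 = 58 ≥ 55 [met]
  Stage I.2 carried; the final stage is satisfied.
Every stage carried; the subscriber prevails on this issue.
— Issue II —
Stage II.1 — burden on subscriber; standard: a preponderance (weight is at least 53).
    (c): 86 − 30 = 56 ≥ 53 [met]
    (d): 75 − 21 = 54 ≥ 53 [met]
  Stage II.1 carried; the burden shifts to the operator.
Stage II.2 — burden on operator; standard: a heightened civil standard (weight exceeds 73).
    (e): 98 − 27 = 71 ≤ 73 [not met]
  Stage II.2 not carried; the operator fails its burden.
So the subscriber prevails on this issue.
— Issue III —
Stage III.1 (subscriber, the balance of probabilities, weight is at least 55): (f) 60 ≥ 55 — meets.
  Stage III.1 is satisfied; the onus moves to the operator.
Stage III.2 (operator, a substantially-more-likely showing, weight is at least 75): (g) 78 ≥ 75 — meets; (h) 74 < 75 — fails.
  Not every element is met, so the operator fails to carry Stage III.2.
The subscriber prevails on this issue.
Per-issue: Issue I → subscriber; Issue II → subscriber; Issue III → subscriber. The subscriber must prevail on every issue; overall, the subscriber prevails.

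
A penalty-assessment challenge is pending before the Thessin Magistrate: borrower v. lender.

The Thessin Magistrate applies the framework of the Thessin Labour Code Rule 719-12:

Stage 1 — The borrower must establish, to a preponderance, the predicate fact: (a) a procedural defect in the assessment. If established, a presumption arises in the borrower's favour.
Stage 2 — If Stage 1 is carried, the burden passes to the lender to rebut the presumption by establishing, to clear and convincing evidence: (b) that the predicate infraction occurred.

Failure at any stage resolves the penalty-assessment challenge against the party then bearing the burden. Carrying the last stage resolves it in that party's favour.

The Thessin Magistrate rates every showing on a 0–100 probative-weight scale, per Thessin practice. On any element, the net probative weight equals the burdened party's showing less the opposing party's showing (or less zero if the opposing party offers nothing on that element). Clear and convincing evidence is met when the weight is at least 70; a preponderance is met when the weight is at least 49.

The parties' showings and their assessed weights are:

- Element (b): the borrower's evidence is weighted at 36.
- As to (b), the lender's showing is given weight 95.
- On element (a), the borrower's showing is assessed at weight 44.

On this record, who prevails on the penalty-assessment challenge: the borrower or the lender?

lender

Stage 1 — burden on borrower; standard: a preponderance (weight is at least 49).
    (a): 44 < 49 [not met]
  Not every element is met, so the borrower fails to carry Stage 1.
The lender prevails.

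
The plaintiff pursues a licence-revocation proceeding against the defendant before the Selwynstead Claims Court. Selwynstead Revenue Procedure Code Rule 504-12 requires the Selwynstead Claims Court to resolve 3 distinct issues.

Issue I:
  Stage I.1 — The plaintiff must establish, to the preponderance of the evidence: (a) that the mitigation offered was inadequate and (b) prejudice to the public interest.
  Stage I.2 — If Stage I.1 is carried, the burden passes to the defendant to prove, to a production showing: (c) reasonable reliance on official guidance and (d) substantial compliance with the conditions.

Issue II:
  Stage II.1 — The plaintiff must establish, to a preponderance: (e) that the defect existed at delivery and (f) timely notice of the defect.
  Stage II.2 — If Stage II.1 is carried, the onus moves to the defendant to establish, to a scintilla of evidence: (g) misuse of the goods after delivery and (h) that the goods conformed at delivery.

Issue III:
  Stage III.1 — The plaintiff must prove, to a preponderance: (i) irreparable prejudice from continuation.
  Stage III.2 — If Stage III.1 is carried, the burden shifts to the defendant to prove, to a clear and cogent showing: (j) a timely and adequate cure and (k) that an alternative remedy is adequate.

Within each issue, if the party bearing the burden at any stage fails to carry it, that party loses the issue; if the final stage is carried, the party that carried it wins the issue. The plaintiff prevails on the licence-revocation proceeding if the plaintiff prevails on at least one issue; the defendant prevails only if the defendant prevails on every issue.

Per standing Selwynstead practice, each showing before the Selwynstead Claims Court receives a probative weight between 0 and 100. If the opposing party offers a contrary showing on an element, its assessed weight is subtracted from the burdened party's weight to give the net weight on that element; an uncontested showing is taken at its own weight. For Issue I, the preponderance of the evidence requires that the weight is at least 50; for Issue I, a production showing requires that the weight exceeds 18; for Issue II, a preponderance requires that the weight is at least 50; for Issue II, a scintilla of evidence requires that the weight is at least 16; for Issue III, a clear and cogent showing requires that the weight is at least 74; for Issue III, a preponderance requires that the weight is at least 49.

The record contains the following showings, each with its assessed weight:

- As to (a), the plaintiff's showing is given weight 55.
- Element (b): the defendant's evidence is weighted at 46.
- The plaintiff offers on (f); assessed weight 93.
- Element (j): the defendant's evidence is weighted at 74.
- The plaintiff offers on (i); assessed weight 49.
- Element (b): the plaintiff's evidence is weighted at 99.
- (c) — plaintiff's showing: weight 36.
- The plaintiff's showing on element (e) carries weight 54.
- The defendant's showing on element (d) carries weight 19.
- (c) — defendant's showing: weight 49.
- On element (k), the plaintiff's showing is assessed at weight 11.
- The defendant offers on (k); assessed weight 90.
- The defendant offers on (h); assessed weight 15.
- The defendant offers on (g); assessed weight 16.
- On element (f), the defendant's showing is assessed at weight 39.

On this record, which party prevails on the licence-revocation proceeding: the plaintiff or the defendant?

plaintiff

— Issue I —
At Stage I.1 the plaintiff must meet the preponderance of the evidence (weight is at least 50): on (a) the weight is 55, ≥ 50, so (a) meets the standard; on (b) the weight is 99 less the opposing 46 gives net 53, ≥ 50, so (b) meets the standard.
  All elements met. The burden passes to the defendant.
At Stage I.2 the defendant must meet a production showing (weight exceeds 18): on (c) the weight is 49 less the opposing 36 gives net 13, ≤ 18, so (c) does not meet the standard; on (d) the weight is 19, > 18, so (d) meets the standard.
  Not every element is met, so the defendant fails to carry Stage I.2.
So the plaintiff prevails on this issue.
— Issue II —
At Stage II.1 the plaintiff must meet a preponderance (weight is at least 50): on (e) the weight is 54, ≥ 50, so (e) meets the standard; on (f) the weight is 93 less the opposing 39 gives net 54, ≥ 50, so (f) meets the standard.
  All elements met. The burden passes to the defendant.
At Stage II.2 the defendant must meet a scintilla of evidence (weight is at least 16): on (g) the weight is 16, ≥ 16, so (g) meets the standard; on (h) the weight is 15, which does not reach 16, so (h) does not meet the standard.
  Not every element is met, so the defendant fails to carry Stage II.2.
So the plaintiff prevails on this issue.
— Issue III —
Stage III.1 (plaintiff, a preponderance, weight is at least 49): (i) 49 ≥ 49 — meets.
  All elements met. The burden passes to the defendant.
Stage III.2 (defendant, a clear and cogent showing, weight is at least 74): (j) 74 ≥ 74 — meets; (k) net 90−11=79 ≥ 74 — meets.
  Stage III.2 carried; the final stage is satisfied.
With every stage satisfied, the defendant prevails on this issue.
Per-issue: Issue I → plaintiff; Issue II → plaintiff; Issue III → defendant. The plaintiff must prevail on at least one issue; overall, the plaintiff prevails.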